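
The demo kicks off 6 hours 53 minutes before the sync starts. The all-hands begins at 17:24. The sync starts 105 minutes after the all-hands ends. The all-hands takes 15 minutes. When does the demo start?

12:31

The all-hands ends at 17:24 + 15 min = 17:39.
The sync starts at 17:39 + 105 min = 19:24.
The demo starts at 19:24 − 413 min = 12:31.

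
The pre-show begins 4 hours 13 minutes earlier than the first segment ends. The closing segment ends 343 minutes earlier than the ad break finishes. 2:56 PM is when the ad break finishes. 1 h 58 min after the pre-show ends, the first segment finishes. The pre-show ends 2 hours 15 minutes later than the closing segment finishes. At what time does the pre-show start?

9:13 AM

The closing segment ends at 2:56 PM − 343 min = 9:13 AM.
The pre-show ends at 9:13 AM + 135 min = 11:28 AM.
The first segment ends at 11:28 AM + 118 min = 1:26 PM.
The pre-show starts at 1:26 PM − 253 min = 9:13 AM.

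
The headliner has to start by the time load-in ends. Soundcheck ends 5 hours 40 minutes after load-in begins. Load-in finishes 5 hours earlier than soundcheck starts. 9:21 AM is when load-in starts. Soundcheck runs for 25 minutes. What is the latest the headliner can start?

9:36 AM

Soundcheck ends at 9:21 AM + 340 min = 3:01 PM.
Soundcheck starts at 3:01 PM − 25 min = 2:36 PM.
Load-in ends at 2:36 PM − 300 min = 9:36 AM.
The headliner is bounded by load-in, so the latest it can start is 9:36 AM.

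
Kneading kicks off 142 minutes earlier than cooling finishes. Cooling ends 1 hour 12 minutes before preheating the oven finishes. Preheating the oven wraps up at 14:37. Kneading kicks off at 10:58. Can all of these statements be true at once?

No

Cooling ends at 14:37 − 72 min = 13:25.
Kneading starts at 13:25 − 142 min = 11:03.
But kneading is also said to start at 10:58 — a 5-minute conflict.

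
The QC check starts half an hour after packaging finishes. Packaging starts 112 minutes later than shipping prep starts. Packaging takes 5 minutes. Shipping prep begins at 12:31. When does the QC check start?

Packaging starts at 12:31 + 112 min = 14:23.
Packaging ends at 14:23 + 5 min = 14:28.
The QC check starts at 14:28 + 30 min = 14:58.

14:58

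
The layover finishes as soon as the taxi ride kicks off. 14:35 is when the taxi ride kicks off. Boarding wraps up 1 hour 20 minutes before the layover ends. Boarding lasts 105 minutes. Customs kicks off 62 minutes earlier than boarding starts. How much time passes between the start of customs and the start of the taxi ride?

4 hours 7 minutes

The layover ends at 14:35.
Boarding ends at 14:35 − 80 min = 13:15.
Boarding starts at 13:15 − 105 min = 11:30.
Customs starts at 11:30 − 62 min = 10:28.
From 10:28 to 14:35 is 4 hours 7 minutes.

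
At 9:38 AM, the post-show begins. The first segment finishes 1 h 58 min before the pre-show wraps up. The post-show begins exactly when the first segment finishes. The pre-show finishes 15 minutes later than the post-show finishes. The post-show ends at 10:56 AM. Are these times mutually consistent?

The pre-show ends at 10:56 AM + 15 min = 11:11 AM.
The first segment ends at 11:11 AM − 118 min = 9:13 AM.
So the post-show starts at 9:13 AM.
But the post-show is also said to start at 9:38 AM — a 25-minute conflict.

No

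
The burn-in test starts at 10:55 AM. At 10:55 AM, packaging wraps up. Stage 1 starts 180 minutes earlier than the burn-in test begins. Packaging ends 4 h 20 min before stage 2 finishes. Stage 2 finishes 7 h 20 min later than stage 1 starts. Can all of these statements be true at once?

Stage 1 starts at 10:55 AM − 180 min = 7:55 AM.
Stage 2 ends at 7:55 AM + 440 min = 3:15 PM.
Packaging ends at 3:15 PM − 260 min = 10:55 AM.
That matches the stated 10:55 AM, so the schedule is consistent.

Yes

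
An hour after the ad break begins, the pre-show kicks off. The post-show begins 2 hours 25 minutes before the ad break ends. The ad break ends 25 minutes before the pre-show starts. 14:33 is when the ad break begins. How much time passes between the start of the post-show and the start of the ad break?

1 hour 50 minutes

The pre-show starts at 14:33 + 60 min = 15:33.
The ad break ends at 15:33 − 25 min = 15:08.
The post-show starts at 15:08 − 145 min = 12:43.
From 12:43 to 14:33 is 1 hour 50 minutes.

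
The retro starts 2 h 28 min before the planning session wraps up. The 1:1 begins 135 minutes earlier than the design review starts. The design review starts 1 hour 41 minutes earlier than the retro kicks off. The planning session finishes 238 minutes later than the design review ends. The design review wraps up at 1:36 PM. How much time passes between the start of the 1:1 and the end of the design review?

2 hours 26 minutes

The planning session ends at 1:36 PM + 238 min = 5:34 PM.
The retro starts at 5:34 PM − 148 min = 3:06 PM.
The design review starts at 3:06 PM − 101 min = 1:25 PM.
The 1:1 starts at 1:25 PM − 135 min = 11:10 AM.
From 11:10 AM to 1:36 PM is 2 hours 26 minutes.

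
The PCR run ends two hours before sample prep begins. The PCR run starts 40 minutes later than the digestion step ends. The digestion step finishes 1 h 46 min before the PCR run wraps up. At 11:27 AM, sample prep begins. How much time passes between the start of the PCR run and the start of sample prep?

The PCR run ends at 11:27 AM − 120 min = 9:27 AM.
The digestion step ends at 9:27 AM − 106 min = 7:41 AM.
The PCR run starts at 7:41 AM + 40 min = 8:21 AM.
From 8:21 AM to 11:27 AM is 3 hours 6 minutes.

3 hours 6 minutes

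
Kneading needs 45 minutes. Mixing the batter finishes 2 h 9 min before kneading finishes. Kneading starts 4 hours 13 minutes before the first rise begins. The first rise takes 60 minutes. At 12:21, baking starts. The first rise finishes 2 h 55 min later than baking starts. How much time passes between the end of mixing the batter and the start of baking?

The first rise ends at 12:21 + 175 min = 15:16.
The first rise starts at 15:16 − 60 min = 14:16.
Kneading starts at 14:16 − 253 min = 10:03.
Kneading ends at 10:03 + 45 min = 10:48.
Mixing the batter ends at 10:48 − 129 min = 08:39.
From 08:39 to 12:21 is 3 hours 42 minutes.

3 hours 42 minutes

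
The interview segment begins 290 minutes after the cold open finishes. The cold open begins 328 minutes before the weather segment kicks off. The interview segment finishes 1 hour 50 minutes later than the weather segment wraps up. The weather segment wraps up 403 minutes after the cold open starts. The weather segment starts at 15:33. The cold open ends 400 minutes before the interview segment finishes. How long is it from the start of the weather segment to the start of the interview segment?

The cold open starts at 15:33 − 328 min = 10:05.
The weather segment ends at 10:05 + 403 min = 16:48.
The interview segment ends at 16:48 + 110 min = 18:38.
The cold open ends at 18:38 − 400 min = 11:58.
The interview segment starts at 11:58 + 290 min = 16:48.
From 15:33 to 16:48 is 1 h 15 min.

1 h 15 min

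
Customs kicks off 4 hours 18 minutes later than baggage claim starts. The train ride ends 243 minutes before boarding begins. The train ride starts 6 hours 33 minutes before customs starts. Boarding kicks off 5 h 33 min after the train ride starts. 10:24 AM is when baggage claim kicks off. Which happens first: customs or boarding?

Customs starts at 10:24 AM + 258 min = 2:42 PM.
The train ride starts at 2:42 PM − 393 min = 8:09 AM.
Boarding starts at 8:09 AM + 333 min = 1:42 PM.
Customs starts at 2:42 PM and boarding starts at 1:42 PM, so boarding is first.

boarding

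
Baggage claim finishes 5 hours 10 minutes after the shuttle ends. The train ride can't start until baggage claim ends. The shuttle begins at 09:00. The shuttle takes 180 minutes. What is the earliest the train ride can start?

The shuttle ends at 09:00 + 180 min = 12:00.
Baggage claim ends at 12:00 + 310 min = 17:10.
The train ride is bounded by baggage claim, so the earliest it can start is 17:10.

17:10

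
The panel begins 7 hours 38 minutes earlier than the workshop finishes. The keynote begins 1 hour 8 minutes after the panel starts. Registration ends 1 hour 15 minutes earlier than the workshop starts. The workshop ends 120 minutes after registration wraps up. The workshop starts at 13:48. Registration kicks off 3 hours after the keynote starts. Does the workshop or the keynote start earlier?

the keynote

Registration ends at 13:48 − 75 min = 12:33.
The workshop ends at 12:33 + 120 min = 14:33.
The panel starts at 14:33 − 458 min = 06:55.
The keynote starts at 06:55 + 68 min = 08:03.
The workshop starts at 13:48 and the keynote starts at 08:03, so the keynote is first.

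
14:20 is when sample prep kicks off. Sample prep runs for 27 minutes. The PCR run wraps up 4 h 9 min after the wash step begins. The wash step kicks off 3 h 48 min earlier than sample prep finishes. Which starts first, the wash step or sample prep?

Sample prep ends at 14:20 + 27 min = 14:47.
The wash step starts at 14:47 − 228 min = 10:59.
The wash step starts at 10:59 and sample prep starts at 14:20, so the wash step is first.

the wash step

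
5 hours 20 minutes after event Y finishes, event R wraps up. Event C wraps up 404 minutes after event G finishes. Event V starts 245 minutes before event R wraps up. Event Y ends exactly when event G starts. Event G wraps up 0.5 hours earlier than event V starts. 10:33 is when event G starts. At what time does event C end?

18:02

Event Y ends at 10:33.
Event R ends at 10:33 + 320 min = 15:53.
Event V starts at 15:53 − 245 min = 11:48.
Event G ends at 11:48 − 30 min = 11:18.
Event C ends at 11:18 + 404 min = 18:02.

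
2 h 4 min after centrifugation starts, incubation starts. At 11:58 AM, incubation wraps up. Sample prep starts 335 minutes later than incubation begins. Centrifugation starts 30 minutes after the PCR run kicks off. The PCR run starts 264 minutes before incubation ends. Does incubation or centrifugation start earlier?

centrifugation

The PCR run starts at 11:58 AM − 264 min = 7:34 AM.
Centrifugation starts at 7:34 AM + 30 min = 8:04 AM.
Incubation starts at 8:04 AM + 124 min = 10:08 AM.
Incubation starts at 10:08 AM and centrifugation starts at 8:04 AM, so centrifugation is first.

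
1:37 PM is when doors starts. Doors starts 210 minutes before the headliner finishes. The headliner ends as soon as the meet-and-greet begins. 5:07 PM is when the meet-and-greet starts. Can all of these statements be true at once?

Yes

The headliner ends at 5:07 PM.
Doors starts at 5:07 PM − 210 min = 1:37 PM.
That matches the stated 1:37 PM, so the schedule is consistent.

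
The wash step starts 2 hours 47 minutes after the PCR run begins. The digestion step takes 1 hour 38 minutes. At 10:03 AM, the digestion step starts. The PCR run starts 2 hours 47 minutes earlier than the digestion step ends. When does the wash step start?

The digestion step ends at 10:03 AM + 98 min = 11:41 AM.
The PCR run starts at 11:41 AM − 167 min = 8:54 AM.
The wash step starts at 8:54 AM + 167 min = 11:41 AM.

11:41 AM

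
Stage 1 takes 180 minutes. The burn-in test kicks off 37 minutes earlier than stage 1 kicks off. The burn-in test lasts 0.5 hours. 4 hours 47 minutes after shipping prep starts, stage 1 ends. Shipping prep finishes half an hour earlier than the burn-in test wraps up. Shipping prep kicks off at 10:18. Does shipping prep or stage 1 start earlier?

Stage 1 ends at 10:18 + 287 min = 15:05.
Stage 1 starts at 15:05 − 180 min = 12:05.
Shipping prep starts at 10:18 and stage 1 starts at 12:05, so shipping prep is first.

shipping prep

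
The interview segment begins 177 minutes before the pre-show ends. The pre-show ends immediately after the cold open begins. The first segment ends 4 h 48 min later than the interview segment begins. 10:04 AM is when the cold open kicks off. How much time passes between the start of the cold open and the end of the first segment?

111 minutes

The pre-show ends at 10:04 AM.
The interview segment starts at 10:04 AM − 177 min = 7:07 AM.
The first segment ends at 7:07 AM + 288 min = 11:55 AM.
From 10:04 AM to 11:55 AM is 111 minutes.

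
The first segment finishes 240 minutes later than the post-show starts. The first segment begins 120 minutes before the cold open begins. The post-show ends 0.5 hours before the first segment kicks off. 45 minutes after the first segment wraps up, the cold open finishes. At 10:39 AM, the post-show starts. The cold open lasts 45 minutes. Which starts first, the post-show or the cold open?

The first segment ends at 10:39 AM + 240 min = 2:39 PM.
The cold open ends at 2:39 PM + 45 min = 3:24 PM.
The cold open starts at 3:24 PM − 45 min = 2:39 PM.
The post-show starts at 10:39 AM and the cold open starts at 2:39 PM, so the post-show is first.

the post-show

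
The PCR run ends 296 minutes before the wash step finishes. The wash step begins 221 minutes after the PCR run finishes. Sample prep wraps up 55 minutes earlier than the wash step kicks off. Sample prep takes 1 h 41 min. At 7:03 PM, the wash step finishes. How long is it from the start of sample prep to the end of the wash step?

3 h 51 min

The PCR run ends at 7:03 PM − 296 min = 2:07 PM.
The wash step starts at 2:07 PM + 221 min = 5:48 PM.
Sample prep ends at 5:48 PM − 55 min = 4:53 PM.
Sample prep starts at 4:53 PM − 101 min = 3:12 PM.
From 3:12 PM to 7:03 PM is 3 h 51 min.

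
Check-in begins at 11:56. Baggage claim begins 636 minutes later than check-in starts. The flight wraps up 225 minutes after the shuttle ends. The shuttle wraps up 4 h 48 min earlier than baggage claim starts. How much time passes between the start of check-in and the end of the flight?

9 h 33 min

Baggage claim starts at 11:56 + 636 min = 22:32.
The shuttle ends at 22:32 − 288 min = 17:44.
The flight ends at 17:44 + 225 min = 21:29.
From 11:56 to 21:29 is 9 h 33 min.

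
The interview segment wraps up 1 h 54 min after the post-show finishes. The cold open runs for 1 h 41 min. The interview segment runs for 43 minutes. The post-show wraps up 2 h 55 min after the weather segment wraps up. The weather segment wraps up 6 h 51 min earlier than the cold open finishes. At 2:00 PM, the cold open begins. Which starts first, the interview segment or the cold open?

The cold open ends at 2:00 PM + 101 min = 3:41 PM.
The weather segment ends at 3:41 PM − 411 min = 8:50 AM.
The post-show ends at 8:50 AM + 175 min = 11:45 AM.
The interview segment ends at 11:45 AM + 114 min = 1:39 PM.
The interview segment starts at 1:39 PM − 43 min = 12:56 PM.
The interview segment starts at 12:56 PM and the cold open starts at 2:00 PM, so the interview segment is first.

the interview segment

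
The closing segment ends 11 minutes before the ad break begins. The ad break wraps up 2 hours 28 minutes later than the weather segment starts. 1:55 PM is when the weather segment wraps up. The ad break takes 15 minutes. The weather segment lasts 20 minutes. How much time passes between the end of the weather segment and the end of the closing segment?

1 hour 42 minutes

The weather segment starts at 1:55 PM − 20 min = 1:35 PM.
The ad break ends at 1:35 PM + 148 min = 4:03 PM.
The ad break starts at 4:03 PM − 15 min = 3:48 PM.
The closing segment ends at 3:48 PM − 11 min = 3:37 PM.
From 1:55 PM to 3:37 PM is 1 hour 42 minutes.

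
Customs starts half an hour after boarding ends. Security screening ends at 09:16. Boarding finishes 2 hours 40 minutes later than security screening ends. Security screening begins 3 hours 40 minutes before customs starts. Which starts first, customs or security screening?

security screening

Boarding ends at 09:16 + 160 min = 11:56.
Customs starts at 11:56 + 30 min = 12:26.
Security screening starts at 12:26 − 220 min = 08:46.
Customs starts at 12:26 and security screening starts at 08:46, so security screening is first.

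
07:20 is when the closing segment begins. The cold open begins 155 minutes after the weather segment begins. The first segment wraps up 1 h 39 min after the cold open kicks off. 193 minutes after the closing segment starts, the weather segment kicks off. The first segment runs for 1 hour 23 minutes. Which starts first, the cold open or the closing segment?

the closing segment

The weather segment starts at 07:20 + 193 min = 10:33.
The cold open starts at 10:33 + 155 min = 13:08.
The cold open starts at 13:08 and the closing segment starts at 07:20, so the closing segment is first.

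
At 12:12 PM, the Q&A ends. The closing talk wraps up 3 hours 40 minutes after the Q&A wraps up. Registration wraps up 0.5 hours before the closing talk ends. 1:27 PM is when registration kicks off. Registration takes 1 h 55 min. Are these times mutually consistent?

Yes

The closing talk ends at 12:12 PM + 220 min = 3:52 PM.
Registration ends at 3:52 PM − 30 min = 3:22 PM.
Registration starts at 3:22 PM − 115 min = 1:27 PM.
That matches the stated 1:27 PM, so the schedule is consistent.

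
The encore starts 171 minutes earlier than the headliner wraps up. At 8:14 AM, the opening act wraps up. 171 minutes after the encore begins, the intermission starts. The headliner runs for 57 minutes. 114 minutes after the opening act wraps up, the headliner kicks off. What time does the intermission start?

The headliner starts at 8:14 AM + 114 min = 10:08 AM.
The headliner ends at 10:08 AM + 57 min = 11:05 AM.
The encore starts at 11:05 AM − 171 min = 8:14 AM.
The intermission starts at 8:14 AM + 171 min = 11:05 AM.

11:05 AM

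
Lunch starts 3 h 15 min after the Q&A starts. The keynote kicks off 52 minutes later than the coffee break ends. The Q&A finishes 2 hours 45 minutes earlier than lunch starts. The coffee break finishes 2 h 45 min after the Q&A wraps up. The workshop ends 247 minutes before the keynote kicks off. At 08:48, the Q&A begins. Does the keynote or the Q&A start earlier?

Lunch starts at 08:48 + 195 min = 12:03.
The Q&A ends at 12:03 − 165 min = 09:18.
The coffee break ends at 09:18 + 165 min = 12:03.
The keynote starts at 12:03 + 52 min = 12:55.
The keynote starts at 12:55 and the Q&A starts at 08:48, so the Q&A is first.

the Q&A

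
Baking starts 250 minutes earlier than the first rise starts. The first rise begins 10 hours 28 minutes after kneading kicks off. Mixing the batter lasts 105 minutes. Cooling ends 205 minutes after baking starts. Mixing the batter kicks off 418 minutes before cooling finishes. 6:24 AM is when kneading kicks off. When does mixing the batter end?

10:54 AM

The first rise starts at 6:24 AM + 628 min = 4:52 PM.
Baking starts at 4:52 PM − 250 min = 12:42 PM.
Cooling ends at 12:42 PM + 205 min = 4:07 PM.
Mixing the batter starts at 4:07 PM − 418 min = 9:09 AM.
Mixing the batter ends at 9:09 AM + 105 min = 10:54 AM.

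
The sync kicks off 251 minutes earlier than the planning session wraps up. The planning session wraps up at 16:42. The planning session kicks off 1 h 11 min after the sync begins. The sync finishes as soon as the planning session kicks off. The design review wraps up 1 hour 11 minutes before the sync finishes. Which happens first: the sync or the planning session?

the sync

The sync starts at 16:42 − 251 min = 12:31.
The planning session starts at 12:31 + 71 min = 13:42.
The sync starts at 12:31 and the planning session starts at 13:42, so the sync is first.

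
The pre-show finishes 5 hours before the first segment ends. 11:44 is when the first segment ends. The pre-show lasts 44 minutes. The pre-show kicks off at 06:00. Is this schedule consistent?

Yes

The pre-show ends at 11:44 − 300 min = 06:44.
The pre-show starts at 06:44 − 44 min = 06:00.
That matches the stated 06:00, so the schedule is consistent.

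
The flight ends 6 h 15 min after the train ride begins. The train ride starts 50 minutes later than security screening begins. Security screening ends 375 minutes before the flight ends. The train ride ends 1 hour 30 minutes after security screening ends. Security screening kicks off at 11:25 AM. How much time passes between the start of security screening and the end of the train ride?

2 hours 20 minutes

The train ride starts at 11:25 AM + 50 min = 12:15 PM.
The flight ends at 12:15 PM + 375 min = 6:30 PM.
Security screening ends at 6:30 PM − 375 min = 12:15 PM.
The train ride ends at 12:15 PM + 90 min = 1:45 PM.
From 11:25 AM to 1:45 PM is 2 hours 20 minutes.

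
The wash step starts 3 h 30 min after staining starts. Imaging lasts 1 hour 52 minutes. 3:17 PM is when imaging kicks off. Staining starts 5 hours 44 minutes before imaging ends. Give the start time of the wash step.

2:55 PM

Imaging ends at 3:17 PM + 112 min = 5:09 PM.
Staining starts at 5:09 PM − 344 min = 11:25 AM.
The wash step starts at 11:25 AM + 210 min = 2:55 PM.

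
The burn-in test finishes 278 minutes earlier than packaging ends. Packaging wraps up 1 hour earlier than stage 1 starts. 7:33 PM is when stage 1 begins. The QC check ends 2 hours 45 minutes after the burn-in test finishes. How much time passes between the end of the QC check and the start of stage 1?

Packaging ends at 7:33 PM − 60 min = 6:33 PM.
The burn-in test ends at 6:33 PM − 278 min = 1:55 PM.
The QC check ends at 1:55 PM + 165 min = 4:40 PM.
From 4:40 PM to 7:33 PM is 2 hours 53 minutes.

2 hours 53 minutes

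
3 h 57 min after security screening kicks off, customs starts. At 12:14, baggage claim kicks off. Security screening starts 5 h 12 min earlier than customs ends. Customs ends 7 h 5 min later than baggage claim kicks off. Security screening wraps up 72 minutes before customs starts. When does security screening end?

Customs ends at 12:14 + 425 min = 19:19.
Security screening starts at 19:19 − 312 min = 14:07.
Customs starts at 14:07 + 237 min = 18:04.
Security screening ends at 18:04 − 72 min = 16:52.

16:52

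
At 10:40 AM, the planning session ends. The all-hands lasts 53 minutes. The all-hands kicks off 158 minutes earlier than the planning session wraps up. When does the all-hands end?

8:55 AM

The all-hands starts at 10:40 AM − 158 min = 8:02 AM.
The all-hands ends at 8:02 AM + 53 min = 8:55 AM.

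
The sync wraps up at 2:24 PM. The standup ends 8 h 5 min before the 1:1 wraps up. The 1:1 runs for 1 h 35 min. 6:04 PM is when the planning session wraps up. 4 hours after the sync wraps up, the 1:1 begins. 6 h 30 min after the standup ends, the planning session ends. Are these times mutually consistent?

No

The 1:1 starts at 2:24 PM + 240 min = 6:24 PM.
The 1:1 ends at 6:24 PM + 95 min = 7:59 PM.
The standup ends at 7:59 PM − 485 min = 11:54 AM.
The planning session ends at 11:54 AM + 390 min = 6:24 PM.
But the planning session is also said to end at 6:04 PM — a 20-minute conflict.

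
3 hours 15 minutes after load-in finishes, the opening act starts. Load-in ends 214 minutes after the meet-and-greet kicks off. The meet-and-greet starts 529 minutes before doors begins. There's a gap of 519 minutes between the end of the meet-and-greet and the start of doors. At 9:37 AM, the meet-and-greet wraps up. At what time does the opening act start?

Doors starts at 9:37 AM + 519 min = 6:16 PM.
The meet-and-greet starts at 6:16 PM − 529 min = 9:27 AM.
Load-in ends at 9:27 AM + 214 min = 1:01 PM.
The opening act starts at 1:01 PM + 195 min = 4:16 PM.

4:16 PM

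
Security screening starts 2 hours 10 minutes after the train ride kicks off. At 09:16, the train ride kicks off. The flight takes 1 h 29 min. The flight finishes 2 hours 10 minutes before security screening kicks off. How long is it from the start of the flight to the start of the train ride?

1 hour 29 minutes

Security screening starts at 09:16 + 130 min = 11:26.
The flight ends at 11:26 − 130 min = 09:16.
The flight starts at 09:16 − 89 min = 07:47.
From 07:47 to 09:16 is 1 hour 29 minutes.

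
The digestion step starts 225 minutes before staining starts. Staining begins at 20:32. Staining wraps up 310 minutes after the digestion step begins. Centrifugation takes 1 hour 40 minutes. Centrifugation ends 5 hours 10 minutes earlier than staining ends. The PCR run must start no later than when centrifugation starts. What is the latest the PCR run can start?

The digestion step starts at 20:32 − 225 min = 16:47.
Staining ends at 16:47 + 310 min = 21:57.
Centrifugation ends at 21:57 − 310 min = 16:47.
Centrifugation starts at 16:47 − 100 min = 15:07.
The PCR run is bounded by centrifugation, so the latest it can start is 15:07.

15:07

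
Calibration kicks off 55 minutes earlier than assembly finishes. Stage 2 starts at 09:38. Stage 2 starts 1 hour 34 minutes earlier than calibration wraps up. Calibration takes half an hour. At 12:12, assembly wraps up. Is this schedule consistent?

Calibration starts at 12:12 − 55 min = 11:17.
Calibration ends at 11:17 + 30 min = 11:47.
Stage 2 starts at 11:47 − 94 min = 10:13.
But stage 2 is also said to start at 09:38 — a 35-minute conflict.

No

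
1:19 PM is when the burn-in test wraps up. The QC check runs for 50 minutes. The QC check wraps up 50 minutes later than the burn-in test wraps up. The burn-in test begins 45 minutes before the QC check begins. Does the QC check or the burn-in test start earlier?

The QC check ends at 1:19 PM + 50 min = 2:09 PM.
The QC check starts at 2:09 PM − 50 min = 1:19 PM.
The burn-in test starts at 1:19 PM − 45 min = 12:34 PM.
The QC check starts at 1:19 PM and the burn-in test starts at 12:34 PM, so the burn-in test is first.

the burn-in test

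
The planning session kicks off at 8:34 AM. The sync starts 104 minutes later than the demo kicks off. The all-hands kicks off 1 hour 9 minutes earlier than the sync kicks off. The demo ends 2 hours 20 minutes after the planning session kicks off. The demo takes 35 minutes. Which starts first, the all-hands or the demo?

the demo

The demo ends at 8:34 AM + 140 min = 10:54 AM.
The demo starts at 10:54 AM − 35 min = 10:19 AM.
The sync starts at 10:19 AM + 104 min = 12:03 PM.
The all-hands starts at 12:03 PM − 69 min = 10:54 AM.
The all-hands starts at 10:54 AM and the demo starts at 10:19 AM, so the demo is first.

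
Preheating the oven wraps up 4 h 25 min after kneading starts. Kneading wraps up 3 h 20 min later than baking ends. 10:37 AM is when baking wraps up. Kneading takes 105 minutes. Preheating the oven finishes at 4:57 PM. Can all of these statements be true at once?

Kneading ends at 10:37 AM + 200 min = 1:57 PM.
Kneading starts at 1:57 PM − 105 min = 12:12 PM.
Preheating the oven ends at 12:12 PM + 265 min = 4:37 PM.
But preheating the oven is also said to end at 4:57 PM — a 20-minute conflict.

No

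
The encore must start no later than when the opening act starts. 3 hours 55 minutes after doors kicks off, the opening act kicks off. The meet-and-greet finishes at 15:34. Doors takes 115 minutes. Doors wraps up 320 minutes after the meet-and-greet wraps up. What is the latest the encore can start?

Doors ends at 15:34 + 320 min = 20:54.
Doors starts at 20:54 − 115 min = 18:59.
The opening act starts at 18:59 + 235 min = 22:54.
The encore is bounded by the opening act, so the latest it can start is 22:54.

22:54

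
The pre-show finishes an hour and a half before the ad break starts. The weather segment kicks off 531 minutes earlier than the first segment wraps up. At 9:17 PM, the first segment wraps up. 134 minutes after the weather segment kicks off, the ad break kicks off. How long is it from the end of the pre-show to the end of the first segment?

487 minutes

The weather segment starts at 9:17 PM − 531 min = 12:26 PM.
The ad break starts at 12:26 PM + 134 min = 2:40 PM.
The pre-show ends at 2:40 PM − 90 min = 1:10 PM.
From 1:10 PM to 9:17 PM is 487 minutes.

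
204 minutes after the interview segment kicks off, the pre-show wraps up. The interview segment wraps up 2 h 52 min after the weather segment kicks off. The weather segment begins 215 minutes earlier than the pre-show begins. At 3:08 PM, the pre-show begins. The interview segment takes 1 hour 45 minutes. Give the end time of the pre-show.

4:04 PM

The weather segment starts at 3:08 PM − 215 min = 11:33 AM.
The interview segment ends at 11:33 AM + 172 min = 2:25 PM.
The interview segment starts at 2:25 PM − 105 min = 12:40 PM.
The pre-show ends at 12:40 PM + 204 min = 4:04 PM.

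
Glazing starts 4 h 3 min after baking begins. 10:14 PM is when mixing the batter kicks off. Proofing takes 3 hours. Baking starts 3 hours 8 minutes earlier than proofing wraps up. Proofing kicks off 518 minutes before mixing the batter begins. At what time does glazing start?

5:31 PM

Proofing starts at 10:14 PM − 518 min = 1:36 PM.
Proofing ends at 1:36 PM + 180 min = 4:36 PM.
Baking starts at 4:36 PM − 188 min = 1:28 PM.
Glazing starts at 1:28 PM + 243 min = 5:31 PM.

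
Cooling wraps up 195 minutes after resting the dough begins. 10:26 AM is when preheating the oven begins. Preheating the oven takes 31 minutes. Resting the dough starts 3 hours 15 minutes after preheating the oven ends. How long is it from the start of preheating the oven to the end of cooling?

Preheating the oven ends at 10:26 AM + 31 min = 10:57 AM.
Resting the dough starts at 10:57 AM + 195 min = 2:12 PM.
Cooling ends at 2:12 PM + 195 min = 5:27 PM.
From 10:26 AM to 5:27 PM is 7 hours 1 minute.

7 hours 1 minute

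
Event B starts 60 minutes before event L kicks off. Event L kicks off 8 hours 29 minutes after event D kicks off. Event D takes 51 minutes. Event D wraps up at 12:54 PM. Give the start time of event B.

Event D starts at 12:54 PM − 51 min = 12:03 PM.
Event L starts at 12:03 PM + 509 min = 8:32 PM.
Event B starts at 8:32 PM − 60 min = 7:32 PM.

7:32 PM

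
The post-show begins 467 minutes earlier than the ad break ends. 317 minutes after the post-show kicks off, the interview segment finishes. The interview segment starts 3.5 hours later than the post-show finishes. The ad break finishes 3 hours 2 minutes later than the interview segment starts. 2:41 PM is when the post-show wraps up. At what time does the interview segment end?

The interview segment starts at 2:41 PM + 210 min = 6:11 PM.
The ad break ends at 6:11 PM + 182 min = 9:13 PM.
The post-show starts at 9:13 PM − 467 min = 1:26 PM.
The interview segment ends at 1:26 PM + 317 min = 6:43 PM.

6:43 PM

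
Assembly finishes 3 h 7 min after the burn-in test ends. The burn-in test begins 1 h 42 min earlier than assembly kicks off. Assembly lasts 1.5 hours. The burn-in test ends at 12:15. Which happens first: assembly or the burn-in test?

the burn-in test

Assembly ends at 12:15 + 187 min = 15:22.
Assembly starts at 15:22 − 90 min = 13:52.
The burn-in test starts at 13:52 − 102 min = 12:10.
Assembly starts at 13:52 and the burn-in test starts at 12:10, so the burn-in test is first.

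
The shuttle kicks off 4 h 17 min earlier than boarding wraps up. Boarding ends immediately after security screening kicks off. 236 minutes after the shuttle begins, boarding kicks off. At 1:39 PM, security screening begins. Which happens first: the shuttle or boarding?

Boarding ends at 1:39 PM.
The shuttle starts at 1:39 PM − 257 min = 9:22 AM.
Boarding starts at 9:22 AM + 236 min = 1:18 PM.
The shuttle starts at 9:22 AM and boarding starts at 1:18 PM, so the shuttle is first.

the shuttle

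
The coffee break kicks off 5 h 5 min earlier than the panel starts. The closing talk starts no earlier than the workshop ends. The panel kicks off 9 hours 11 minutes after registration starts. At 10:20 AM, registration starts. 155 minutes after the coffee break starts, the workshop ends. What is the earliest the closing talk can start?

The panel starts at 10:20 AM + 551 min = 7:31 PM.
The coffee break starts at 7:31 PM − 305 min = 2:26 PM.
The workshop ends at 2:26 PM + 155 min = 5:01 PM.
The closing talk is bounded by the workshop, so the earliest it can start is 5:01 PM.

5:01 PM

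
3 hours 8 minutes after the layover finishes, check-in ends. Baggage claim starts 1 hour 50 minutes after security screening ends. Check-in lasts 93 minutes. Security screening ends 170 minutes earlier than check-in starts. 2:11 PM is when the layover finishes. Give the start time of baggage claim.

2:46 PM

Check-in ends at 2:11 PM + 188 min = 5:19 PM.
Check-in starts at 5:19 PM − 93 min = 3:46 PM.
Security screening ends at 3:46 PM − 170 min = 12:56 PM.
Baggage claim starts at 12:56 PM + 110 min = 2:46 PM.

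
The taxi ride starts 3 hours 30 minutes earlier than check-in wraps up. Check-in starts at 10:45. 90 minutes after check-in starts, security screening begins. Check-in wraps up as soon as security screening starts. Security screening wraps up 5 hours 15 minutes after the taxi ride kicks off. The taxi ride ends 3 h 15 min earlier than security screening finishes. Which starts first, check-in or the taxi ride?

Security screening starts at 10:45 + 90 min = 12:15.
So check-in ends at 12:15.
The taxi ride starts at 12:15 − 210 min = 08:45.
Check-in starts at 10:45 and the taxi ride starts at 08:45, so the taxi ride is first.

the taxi ride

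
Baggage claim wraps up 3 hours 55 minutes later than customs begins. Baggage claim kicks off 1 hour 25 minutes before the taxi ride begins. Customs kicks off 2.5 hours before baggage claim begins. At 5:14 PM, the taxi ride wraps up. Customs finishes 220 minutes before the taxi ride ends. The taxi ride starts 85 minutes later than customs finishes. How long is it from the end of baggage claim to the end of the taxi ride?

Customs ends at 5:14 PM − 220 min = 1:34 PM.
The taxi ride starts at 1:34 PM + 85 min = 2:59 PM.
Baggage claim starts at 2:59 PM − 85 min = 1:34 PM.
Customs starts at 1:34 PM − 150 min = 11:04 AM.
Baggage claim ends at 11:04 AM + 235 min = 2:59 PM.
From 2:59 PM to 5:14 PM is 2 hours 15 minutes.

2 hours 15 minutes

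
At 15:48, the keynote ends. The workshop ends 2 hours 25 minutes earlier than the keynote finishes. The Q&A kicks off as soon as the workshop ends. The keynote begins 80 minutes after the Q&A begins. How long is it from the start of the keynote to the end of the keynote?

The workshop ends at 15:48 − 145 min = 13:23.
So the Q&A starts at 13:23.
The keynote starts at 13:23 + 80 min = 14:43.
From 14:43 to 15:48 is 65 minutes.

65 minutes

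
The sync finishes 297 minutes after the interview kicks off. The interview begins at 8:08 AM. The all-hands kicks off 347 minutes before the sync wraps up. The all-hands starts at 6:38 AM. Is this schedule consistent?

The sync ends at 8:08 AM + 297 min = 1:05 PM.
The all-hands starts at 1:05 PM − 347 min = 7:18 AM.
But the all-hands is also said to start at 6:38 AM — a 40-minute conflict.

No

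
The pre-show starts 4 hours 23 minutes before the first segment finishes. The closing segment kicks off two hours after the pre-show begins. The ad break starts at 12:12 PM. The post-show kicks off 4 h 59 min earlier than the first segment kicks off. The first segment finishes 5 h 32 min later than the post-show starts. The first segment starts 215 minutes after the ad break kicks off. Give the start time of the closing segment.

The first segment starts at 12:12 PM + 215 min = 3:47 PM.
The post-show starts at 3:47 PM − 299 min = 10:48 AM.
The first segment ends at 10:48 AM + 332 min = 4:20 PM.
The pre-show starts at 4:20 PM − 263 min = 11:57 AM.
The closing segment starts at 11:57 AM + 120 min = 1:57 PM.

1:57 PM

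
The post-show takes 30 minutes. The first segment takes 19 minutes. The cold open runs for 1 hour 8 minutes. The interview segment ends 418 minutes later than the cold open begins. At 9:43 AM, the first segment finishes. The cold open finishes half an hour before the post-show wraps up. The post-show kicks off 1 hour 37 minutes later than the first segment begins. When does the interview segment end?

The first segment starts at 9:43 AM − 19 min = 9:24 AM.
The post-show starts at 9:24 AM + 97 min = 11:01 AM.
The post-show ends at 11:01 AM + 30 min = 11:31 AM.
The cold open ends at 11:31 AM − 30 min = 11:01 AM.
The cold open starts at 11:01 AM − 68 min = 9:53 AM.
The interview segment ends at 9:53 AM + 418 min = 4:51 PM.

4:51 PM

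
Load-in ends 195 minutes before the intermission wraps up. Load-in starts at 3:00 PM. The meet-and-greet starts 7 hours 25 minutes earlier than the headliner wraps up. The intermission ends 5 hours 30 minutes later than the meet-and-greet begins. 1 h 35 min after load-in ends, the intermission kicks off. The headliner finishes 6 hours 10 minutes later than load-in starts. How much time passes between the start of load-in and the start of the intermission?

The headliner ends at 3:00 PM + 370 min = 9:10 PM.
The meet-and-greet starts at 9:10 PM − 445 min = 1:45 PM.
The intermission ends at 1:45 PM + 330 min = 7:15 PM.
Load-in ends at 7:15 PM − 195 min = 4:00 PM.
The intermission starts at 4:00 PM + 95 min = 5:35 PM.
From 3:00 PM to 5:35 PM is 2 hours 35 minutes.

2 hours 35 minutes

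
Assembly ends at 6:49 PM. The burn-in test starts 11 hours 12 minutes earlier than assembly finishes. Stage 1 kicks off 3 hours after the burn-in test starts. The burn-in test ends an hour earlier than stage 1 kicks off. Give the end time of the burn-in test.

The burn-in test starts at 6:49 PM − 672 min = 7:37 AM.
Stage 1 starts at 7:37 AM + 180 min = 10:37 AM.
The burn-in test ends at 10:37 AM − 60 min = 9:37 AM.

9:37 AM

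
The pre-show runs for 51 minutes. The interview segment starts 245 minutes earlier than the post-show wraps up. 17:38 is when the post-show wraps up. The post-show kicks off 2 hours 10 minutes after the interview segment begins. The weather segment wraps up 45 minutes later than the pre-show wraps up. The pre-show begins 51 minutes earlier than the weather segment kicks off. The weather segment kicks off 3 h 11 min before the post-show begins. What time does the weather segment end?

13:17

The interview segment starts at 17:38 − 245 min = 13:33.
The post-show starts at 13:33 + 130 min = 15:43.
The weather segment starts at 15:43 − 191 min = 12:32.
The pre-show starts at 12:32 − 51 min = 11:41.
The pre-show ends at 11:41 + 51 min = 12:32.
The weather segment ends at 12:32 + 45 min = 13:17.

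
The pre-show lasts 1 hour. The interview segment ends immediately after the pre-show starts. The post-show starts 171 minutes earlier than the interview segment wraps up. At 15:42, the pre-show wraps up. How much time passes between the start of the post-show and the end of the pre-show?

The pre-show starts at 15:42 − 60 min = 14:42.
So the interview segment ends at 14:42.
The post-show starts at 14:42 − 171 min = 11:51.
From 11:51 to 15:42 is 3 hours 51 minutes.

3 hours 51 minutes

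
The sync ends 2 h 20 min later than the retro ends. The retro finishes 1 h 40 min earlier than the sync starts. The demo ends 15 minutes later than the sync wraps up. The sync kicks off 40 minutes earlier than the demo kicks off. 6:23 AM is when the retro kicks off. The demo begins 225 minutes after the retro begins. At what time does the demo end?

10:23 AM

The demo starts at 6:23 AM + 225 min = 10:08 AM.
The sync starts at 10:08 AM − 40 min = 9:28 AM.
The retro ends at 9:28 AM − 100 min = 7:48 AM.
The sync ends at 7:48 AM + 140 min = 10:08 AM.
The demo ends at 10:08 AM + 15 min = 10:23 AM.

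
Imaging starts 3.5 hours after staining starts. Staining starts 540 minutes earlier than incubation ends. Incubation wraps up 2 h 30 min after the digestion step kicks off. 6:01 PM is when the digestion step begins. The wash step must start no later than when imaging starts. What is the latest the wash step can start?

3:01 PM

Incubation ends at 6:01 PM + 150 min = 8:31 PM.
Staining starts at 8:31 PM − 540 min = 11:31 AM.
Imaging starts at 11:31 AM + 210 min = 3:01 PM.
The wash step is bounded by imaging, so the latest it can start is 3:01 PM.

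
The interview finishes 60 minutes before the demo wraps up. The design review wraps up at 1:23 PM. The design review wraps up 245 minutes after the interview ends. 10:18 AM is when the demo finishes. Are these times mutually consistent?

Yes

The interview ends at 10:18 AM − 60 min = 9:18 AM.
The design review ends at 9:18 AM + 245 min = 1:23 PM.
That matches the stated 1:23 PM, so the schedule is consistent.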